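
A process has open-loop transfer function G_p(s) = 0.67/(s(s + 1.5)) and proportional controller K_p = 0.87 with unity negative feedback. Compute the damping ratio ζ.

ζ = 0.982

1 + K_p·G_p(s) = 0 gives s² + 1.5s + 0.5829 = 0.
So ω_n² = 0.5829 ⇒ ω_n = 0.7635 rad/s, and ζ = 1.5/(2ω_n) = 0.982.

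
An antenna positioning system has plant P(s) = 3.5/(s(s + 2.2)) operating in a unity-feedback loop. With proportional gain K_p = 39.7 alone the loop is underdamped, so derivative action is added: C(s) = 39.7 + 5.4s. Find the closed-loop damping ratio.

ζ = 0.895

Forward path: (39.7 + 5.4s)·3.5/(s(s+2.2)). The closed-loop characteristic equation is s² + (2.2 + 3.5·5.4)s + 3.5·39.7 = 0.
That is s² + 21.1s + 139 = 0, so ω_n = 11.79 rad/s and ζ = 21.1/(2·11.79) = 0.895.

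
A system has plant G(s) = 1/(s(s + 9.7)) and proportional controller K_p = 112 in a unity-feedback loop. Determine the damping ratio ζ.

ζ = 0.458

1 + K_p·G(s) = 0 gives s² + 9.7s + 112 = 0.
So ω_n² = 112 ⇒ ω_n = 10.58 rad/s, and ζ = 9.7/(2ω_n) = 0.458.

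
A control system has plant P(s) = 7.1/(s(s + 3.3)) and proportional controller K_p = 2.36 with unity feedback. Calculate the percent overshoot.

25.1%

From 1 + K_pP(s) = 0: s² + 3.3s + 16.76 = 0 ⇒ ω_n = 4.093, ζ = 0.4031.
%OS = 100·exp(−πζ/√(1−ζ²)) = 100·exp(−π·0.4031/√0.8375) = 25.1%.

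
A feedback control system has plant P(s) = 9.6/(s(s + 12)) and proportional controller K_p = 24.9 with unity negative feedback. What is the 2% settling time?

Closed-loop characteristic equation: s² + 12s + 239 = 0, so ω_n = 15.46 rad/s and ζ = 12/(2·15.46) = 0.3881.
2% settling time T_s ≈ 4/(ζω_n) = 4/6 = 0.667 s.

T_s ≈ 0.667 s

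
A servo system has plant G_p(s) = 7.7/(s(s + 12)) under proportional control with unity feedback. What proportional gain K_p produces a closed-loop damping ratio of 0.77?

Closed-loop characteristic equation: s² + 12s + K_p·7.7 = 0.
So ω_n = √(7.7K_p) and 2ζω_n = 12, giving ζ = 12/(2√(7.7K_p)).
Setting ζ = 0.77: √(7.7K_p) = 12/(2·0.77) = 7.792, so K_p = 60.72/7.7 = 7.89.

K_p = 7.89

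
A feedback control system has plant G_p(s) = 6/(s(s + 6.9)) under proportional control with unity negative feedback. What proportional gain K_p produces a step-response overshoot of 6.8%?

K_p = 4.69

From %OS = 100·exp(−πζ/√(1−ζ²)) = 6.8%, ζ = −ln(0.068)/√(π²+ln²(0.068)) = 0.6502.
Characteristic equation s² + 6.9s + 6K_p = 0 gives ζ = 6.9/(2√(6K_p)).
Setting ζ = 0.6502: √(6K_p) = 6.9/(2·0.6502) = 5.306, so K_p = 28.16/6 = 4.69.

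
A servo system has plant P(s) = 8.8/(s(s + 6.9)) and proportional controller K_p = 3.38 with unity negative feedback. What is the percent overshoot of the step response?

7.68%

From 1 + K_pP(s) = 0: s² + 6.9s + 29.74 = 0 ⇒ ω_n = 5.454, ζ = 0.6326.
%OS = 100·exp(−πζ/√(1−ζ²)) = 100·exp(−π·0.6326/√0.5998) = 7.68%.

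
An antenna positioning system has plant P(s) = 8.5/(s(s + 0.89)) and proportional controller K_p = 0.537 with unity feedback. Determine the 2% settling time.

T_s ≈ 8.99 s

The closed-loop denominator s² + 0.89s + 4.565 gives ω_n = √4.565 = 2.136 and ζ = 0.89/(2ω_n) = 0.2083.
2% settling time T_s ≈ 4/(ζω_n) = 4/0.445 = 8.99 s.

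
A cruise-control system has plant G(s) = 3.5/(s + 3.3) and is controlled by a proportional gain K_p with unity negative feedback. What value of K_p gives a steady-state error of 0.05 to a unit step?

K_p = 17.9

The loop is type 0, so e_ss(step) = 1/(1 + K_pos) with K_pos = K_p·G(0).
G(0) = 1.061. Require 1/(1 + K_p·1.061) = 0.05, so 1 + 1.061·K_p = 20.
K_p = (20 − 1)/1.061 = 17.9.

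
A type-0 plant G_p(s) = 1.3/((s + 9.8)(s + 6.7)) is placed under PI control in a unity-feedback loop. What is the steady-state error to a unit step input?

0

The PI controller's integrator makes the forward path type 1, so e_ss to a step is zero.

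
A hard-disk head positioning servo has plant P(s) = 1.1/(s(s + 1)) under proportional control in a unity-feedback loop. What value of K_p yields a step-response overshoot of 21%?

From %OS = 100·exp(−πζ/√(1−ζ²)) = 21%, ζ = −ln(0.21)/√(π²+ln²(0.21)) = 0.4449.
Characteristic equation s² + 1s + 1.1K_p = 0 gives ζ = 1/(2√(1.1K_p)).
Setting ζ = 0.4449: √(1.1K_p) = 1/(2·0.4449) = 1.124, so K_p = 1.263/1.1 = 1.15.

K_p = 1.15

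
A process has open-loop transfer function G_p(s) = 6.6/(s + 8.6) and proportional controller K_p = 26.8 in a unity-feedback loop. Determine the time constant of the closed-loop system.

Closed-loop transfer function: T(s) = K_p·G_p(s)/(1 + K_p·G_p(s)) = 176.9/(s + 8.6 + 176.9) = 176.9/(s + 185.5).
Time constant τ = 1/185.5 = 0.00539 s.

τ = 0.00539 s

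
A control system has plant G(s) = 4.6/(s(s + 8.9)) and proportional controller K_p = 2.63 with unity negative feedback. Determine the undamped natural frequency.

The closed-loop denominator is s(s+8.9) + 2.63·4.6 = s² + 8.9s + 12.1.
Matching s² + 2ζω_n s + ω_n²: ω_n = √12.1 = 3.478 rad/s and 2ζω_n = 8.9, so ζ = 8.9/(2·3.478) = 1.28.

ω_n = 3.48 rad/s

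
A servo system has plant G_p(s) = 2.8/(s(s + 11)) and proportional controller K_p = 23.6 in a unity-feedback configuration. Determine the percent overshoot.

5.58%

The closed-loop denominator s² + 11s + 66.08 gives ω_n = √66.08 = 8.129 and ζ = 11/(2ω_n) = 0.6766.
%OS = 100·exp(−πζ/√(1−ζ²)) = 100·exp(−π·0.6766/√0.5422) = 5.58%.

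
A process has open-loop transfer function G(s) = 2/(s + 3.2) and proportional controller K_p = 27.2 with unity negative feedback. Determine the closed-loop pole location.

Closed-loop transfer function: T(s) = K_p·G(s)/(1 + K_p·G(s)) = 54.4/(s + 3.2 + 54.4) = 54.4/(s + 57.6).
The closed-loop pole is at s = −57.6.

s = -57.6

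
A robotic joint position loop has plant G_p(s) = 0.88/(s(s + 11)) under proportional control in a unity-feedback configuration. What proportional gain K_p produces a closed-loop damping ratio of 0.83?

Closed-loop characteristic equation: s² + 11s + K_p·0.88 = 0.
So ω_n = √(0.88K_p) and 2ζω_n = 11, giving ζ = 11/(2√(0.88K_p)).
Setting ζ = 0.83: √(0.88K_p) = 11/(2·0.83) = 6.627, so K_p = 43.91/0.88 = 49.9.

K_p = 49.9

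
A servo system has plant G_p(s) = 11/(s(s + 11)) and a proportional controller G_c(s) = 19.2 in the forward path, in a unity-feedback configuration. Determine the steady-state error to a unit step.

0

The open loop G_c(s)G_p(s) has a pole at the origin (type 1), so the static position error constant is infinite and e_ss = 1/(1+∞) = 0.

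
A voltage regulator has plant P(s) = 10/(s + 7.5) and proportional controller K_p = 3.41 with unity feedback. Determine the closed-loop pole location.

s = -41.6

Closed-loop transfer function: T(s) = K_p·P(s)/(1 + K_p·P(s)) = 34.1/(s + 7.5 + 34.1) = 34.1/(s + 41.6).
The closed-loop pole is at s = −41.6.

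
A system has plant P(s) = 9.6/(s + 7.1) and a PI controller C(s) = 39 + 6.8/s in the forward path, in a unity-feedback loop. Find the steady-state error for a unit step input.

The open loop C(s)P(s) has a pole at the origin (type 1), so the static position error constant is infinite and e_ss = 1/(1+∞) = 0.

0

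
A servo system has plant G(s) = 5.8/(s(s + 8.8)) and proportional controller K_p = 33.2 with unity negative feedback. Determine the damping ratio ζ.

ζ = 0.317

The closed-loop denominator is s(s+8.8) + 33.2·5.8 = s² + 8.8s + 192.6.
So ω_n² = 192.6 ⇒ ω_n = 13.88 rad/s, and ζ = 8.8/(2ω_n) = 0.317.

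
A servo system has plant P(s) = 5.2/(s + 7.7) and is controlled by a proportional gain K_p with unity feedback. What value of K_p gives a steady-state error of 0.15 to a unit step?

The loop is type 0, so e_ss(step) = 1/(1 + K_pos) with K_pos = K_p·P(0).
P(0) = 0.6753. Require 1/(1 + K_p·0.6753) = 0.15, so 1 + 0.6753·K_p = 6.667.
K_p = (6.667 − 1)/0.6753 = 8.39.

K_p = 8.39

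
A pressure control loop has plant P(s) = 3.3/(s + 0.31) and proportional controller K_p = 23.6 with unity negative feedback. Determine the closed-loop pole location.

Closed-loop transfer function: T(s) = K_p·P(s)/(1 + K_p·P(s)) = 77.88/(s + 0.31 + 77.88) = 77.88/(s + 78.19).
The closed-loop pole is at s = −78.19.

s = -78.19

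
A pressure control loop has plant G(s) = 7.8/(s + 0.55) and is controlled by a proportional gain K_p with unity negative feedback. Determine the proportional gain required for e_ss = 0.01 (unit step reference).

K_p = 6.98

For a type-0 loop with proportional control, e_ss = 1/(1 + K_p·G(0)).
G(0) = 14.18. Require 1/(1 + K_p·14.18) = 0.01, so 1 + 14.18·K_p = 100.
K_p = (100 − 1)/14.18 = 6.98.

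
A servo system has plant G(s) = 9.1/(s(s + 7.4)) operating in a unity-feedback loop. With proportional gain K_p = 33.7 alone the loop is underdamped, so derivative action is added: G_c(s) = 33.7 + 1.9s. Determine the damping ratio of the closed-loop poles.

ζ = 0.705

Forward path: (33.7 + 1.9s)·9.1/(s(s+7.4)). The closed-loop characteristic equation is s² + (7.4 + 9.1·1.9)s + 9.1·33.7 = 0.
That is s² + 24.69s + 306.7 = 0, so ω_n = 17.51 rad/s and ζ = 24.69/(2·17.51) = 0.7049.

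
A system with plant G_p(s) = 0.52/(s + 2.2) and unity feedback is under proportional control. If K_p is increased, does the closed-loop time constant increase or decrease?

decrease

The closed-loop bandwidth 2.2+K_p·0.52 grows with K_p, so τ shrinks.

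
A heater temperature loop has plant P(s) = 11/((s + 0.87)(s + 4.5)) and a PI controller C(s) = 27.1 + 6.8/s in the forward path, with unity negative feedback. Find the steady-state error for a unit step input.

0

The open loop C(s)P(s) has a pole at the origin (type 1), so the static position error constant is infinite and e_ss = 1/(1+∞) = 0.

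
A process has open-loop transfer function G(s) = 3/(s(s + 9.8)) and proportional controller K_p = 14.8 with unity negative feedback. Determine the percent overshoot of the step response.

Closed-loop characteristic equation: s² + 9.8s + 44.4 = 0, so ω_n = 6.663 rad/s and ζ = 9.8/(2·6.663) = 0.7354.
%OS = 100·exp(−πζ/√(1−ζ²)) = 100·exp(−π·0.7354/√0.4592) = 3.31%.

3.31%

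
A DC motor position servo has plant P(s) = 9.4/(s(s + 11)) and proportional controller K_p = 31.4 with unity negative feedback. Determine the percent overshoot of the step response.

Closed-loop characteristic equation: s² + 11s + 295.2 = 0, so ω_n = 17.18 rad/s and ζ = 11/(2·17.18) = 0.3201.
%OS = 100·exp(−πζ/√(1−ζ²)) = 100·exp(−π·0.3201/√0.8975) = 34.6%.

34.6%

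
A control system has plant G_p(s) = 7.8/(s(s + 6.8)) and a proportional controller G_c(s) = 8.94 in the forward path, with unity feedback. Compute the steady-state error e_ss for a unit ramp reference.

The loop has one pole at the origin (type 1). Velocity error constant K_v = lim_{s→0} s·G_c(s)G_p(s) = 8.94·7.8/6.8 = 10.25.
Steady-state error to a unit ramp: e_ss = 1/K_v = 0.0975.

0.0975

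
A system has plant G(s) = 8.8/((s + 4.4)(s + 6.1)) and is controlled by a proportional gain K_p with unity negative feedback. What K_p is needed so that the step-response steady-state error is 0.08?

K_p = 35.1

For a type-0 loop with proportional control, e_ss = 1/(1 + K_p·G(0)).
G(0) = 0.3279. Require 1/(1 + K_p·0.3279) = 0.08, so 1 + 0.3279·K_p = 12.5.
K_p = (12.5 − 1)/0.3279 = 35.1.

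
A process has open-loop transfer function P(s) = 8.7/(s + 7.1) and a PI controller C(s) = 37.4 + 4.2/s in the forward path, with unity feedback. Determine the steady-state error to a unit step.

The open loop C(s)P(s) has a pole at the origin (type 1), so the static position error constant is infinite and e_ss = 1/(1+∞) = 0.

0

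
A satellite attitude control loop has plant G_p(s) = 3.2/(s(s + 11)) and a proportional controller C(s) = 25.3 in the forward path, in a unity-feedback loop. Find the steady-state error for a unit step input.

The open loop C(s)G_p(s) has a pole at the origin (type 1), so the static position error constant is infinite and e_ss = 1/(1+∞) = 0.

0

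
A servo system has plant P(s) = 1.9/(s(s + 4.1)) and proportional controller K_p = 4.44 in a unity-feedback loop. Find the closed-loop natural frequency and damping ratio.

With unity feedback the closed-loop characteristic equation is s² + 4.1s + 4.44·1.9 = s² + 4.1s + 8.436 = 0.
Matching s² + 2ζω_n s + ω_n²: ω_n = √8.436 = 2.904 rad/s and 2ζω_n = 4.1, so ζ = 4.1/(2·2.904) = 0.706.

ω_n = 2.9 rad/s, ζ = 0.706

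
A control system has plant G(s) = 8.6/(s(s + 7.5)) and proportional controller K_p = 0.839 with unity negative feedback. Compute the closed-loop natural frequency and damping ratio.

The closed-loop denominator is s(s+7.5) + 0.839·8.6 = s² + 7.5s + 7.215.
Matching s² + 2ζω_n s + ω_n²: ω_n = √7.215 = 2.686 rad/s and 2ζω_n = 7.5, so ζ = 7.5/(2·2.686) = 1.4.

ω_n = 2.69 rad/s, ζ = 1.4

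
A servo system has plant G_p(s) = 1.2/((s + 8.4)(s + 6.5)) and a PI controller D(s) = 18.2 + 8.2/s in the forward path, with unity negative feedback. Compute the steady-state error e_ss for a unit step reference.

The open loop D(s)G_p(s) has a pole at the origin (type 1), so the static position error constant is infinite and e_ss = 1/(1+∞) = 0.

0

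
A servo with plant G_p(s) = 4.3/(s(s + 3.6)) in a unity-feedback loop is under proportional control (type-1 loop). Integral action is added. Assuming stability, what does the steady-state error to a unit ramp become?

The integrator raises the loop to type 2, so K_v → ∞ and e_ss to a ramp is zero.

0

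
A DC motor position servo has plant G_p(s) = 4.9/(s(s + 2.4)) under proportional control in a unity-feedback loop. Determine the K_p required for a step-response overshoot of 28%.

From %OS = 100·exp(−πζ/√(1−ζ²)) = 28%, ζ = −ln(0.28)/√(π²+ln²(0.28)) = 0.3755.
Characteristic equation s² + 2.4s + 4.9K_p = 0 gives ζ = 2.4/(2√(4.9K_p)).
Setting ζ = 0.3755: √(4.9K_p) = 2.4/(2·0.3755) = 3.195, so K_p = 10.21/4.9 = 2.08.

K_p = 2.08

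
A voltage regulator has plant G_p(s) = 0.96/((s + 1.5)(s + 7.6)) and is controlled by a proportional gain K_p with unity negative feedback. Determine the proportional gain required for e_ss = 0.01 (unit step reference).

Steady-state error for a unit step on this type-0 loop is 1/(1 + K_p·G_p(0)).
G_p(0) = 0.08421. Require 1/(1 + K_p·0.08421) = 0.01, so 1 + 0.08421·K_p = 100.
K_p = (100 − 1)/0.08421 = 1180.

K_p = 1180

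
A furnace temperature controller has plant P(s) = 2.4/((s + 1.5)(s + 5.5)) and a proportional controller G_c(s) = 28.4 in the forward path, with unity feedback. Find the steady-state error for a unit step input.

0.108

The loop is type 0. Static position error constant K_pos = G_c(0)·P(0) = 28.4·0.2909 = 8.262.
Steady-state error to a unit step: e_ss = 1/(1+K_pos) = 1/9.262 = 0.108.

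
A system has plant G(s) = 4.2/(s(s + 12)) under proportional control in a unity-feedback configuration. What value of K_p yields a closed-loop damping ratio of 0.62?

K_p = 22.3

Closed-loop characteristic equation: s² + 12s + K_p·4.2 = 0.
So ω_n = √(4.2K_p) and 2ζω_n = 12, giving ζ = 12/(2√(4.2K_p)).
Setting ζ = 0.62: √(4.2K_p) = 12/(2·0.62) = 9.677, so K_p = 93.65/4.2 = 22.3.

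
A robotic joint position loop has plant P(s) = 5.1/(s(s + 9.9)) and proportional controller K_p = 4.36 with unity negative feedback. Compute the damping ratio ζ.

ζ = 1.05

The closed-loop denominator is s(s+9.9) + 4.36·5.1 = s² + 9.9s + 22.24.
So ω_n² = 22.24 ⇒ ω_n = 4.716 rad/s, and ζ = 9.9/(2ω_n) = 1.05.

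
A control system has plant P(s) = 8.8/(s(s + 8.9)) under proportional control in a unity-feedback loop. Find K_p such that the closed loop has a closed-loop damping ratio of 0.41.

K_p = 13.4

Closed-loop characteristic equation: s² + 8.9s + K_p·8.8 = 0.
So ω_n = √(8.8K_p) and 2ζω_n = 8.9, giving ζ = 8.9/(2√(8.8K_p)).
Setting ζ = 0.41: √(8.8K_p) = 8.9/(2·0.41) = 10.85, so K_p = 117.8/8.8 = 13.4.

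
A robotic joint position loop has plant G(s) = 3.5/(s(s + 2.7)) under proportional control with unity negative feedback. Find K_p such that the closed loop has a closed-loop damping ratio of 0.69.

Closed-loop characteristic equation: s² + 2.7s + K_p·3.5 = 0.
So ω_n = √(3.5K_p) and 2ζω_n = 2.7, giving ζ = 2.7/(2√(3.5K_p)).
Setting ζ = 0.69: √(3.5K_p) = 2.7/(2·0.69) = 1.957, so K_p = 3.828/3.5 = 1.09.

K_p = 1.09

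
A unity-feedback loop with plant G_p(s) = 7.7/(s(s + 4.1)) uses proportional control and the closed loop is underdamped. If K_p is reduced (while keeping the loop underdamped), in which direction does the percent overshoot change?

decrease

ζ = 4.1/(2√(7.7K_p)) rises as K_p falls; higher damping means less overshoot.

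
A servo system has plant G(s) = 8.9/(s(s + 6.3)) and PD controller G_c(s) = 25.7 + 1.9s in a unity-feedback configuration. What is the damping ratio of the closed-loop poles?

ζ = 0.767

Forward path: (25.7 + 1.9s)·8.9/(s(s+6.3)). The closed-loop characteristic equation is s² + (6.3 + 8.9·1.9)s + 8.9·25.7 = 0.
That is s² + 23.21s + 228.7 = 0, so ω_n = 15.12 rad/s and ζ = 23.21/(2·15.12) = 0.7673.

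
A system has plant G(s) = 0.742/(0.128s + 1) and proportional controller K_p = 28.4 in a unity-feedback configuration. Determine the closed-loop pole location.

s = -172.4

Closed loop: T(s) = K_p·G/(1+K_p·G) = 21.07/(0.128s + 1 + 21.07), with pole at s = −(1 + 21.07)/0.128 = −172.4.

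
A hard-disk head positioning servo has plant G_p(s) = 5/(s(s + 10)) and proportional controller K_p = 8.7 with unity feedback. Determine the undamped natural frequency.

1 + K_p·G_p(s) = 0 gives s² + 10s + 43.5 = 0.
Matching s² + 2ζω_n s + ω_n²: ω_n = √43.5 = 6.595 rad/s and 2ζω_n = 10, so ζ = 10/(2·6.595) = 0.758.

ω_n = 6.6 rad/s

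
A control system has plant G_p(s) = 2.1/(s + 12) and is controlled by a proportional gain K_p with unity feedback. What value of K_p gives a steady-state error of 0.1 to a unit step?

Steady-state error for a unit step on this type-0 loop is 1/(1 + K_p·G_p(0)).
G_p(0) = 0.175. Require 1/(1 + K_p·0.175) = 0.1, so 1 + 0.175·K_p = 10.
K_p = (10 − 1)/0.175 = 51.4.

K_p = 51.4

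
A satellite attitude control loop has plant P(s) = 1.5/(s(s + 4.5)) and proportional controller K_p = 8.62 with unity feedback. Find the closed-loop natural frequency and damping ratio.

ω_n = 3.6 rad/s, ζ = 0.626

The closed-loop denominator is s(s+4.5) + 8.62·1.5 = s² + 4.5s + 12.93.
Matching s² + 2ζω_n s + ω_n²: ω_n = √12.93 = 3.596 rad/s and 2ζω_n = 4.5, so ζ = 4.5/(2·3.596) = 0.626.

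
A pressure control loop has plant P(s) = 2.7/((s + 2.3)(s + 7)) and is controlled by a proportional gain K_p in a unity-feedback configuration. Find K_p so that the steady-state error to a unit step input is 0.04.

K_p = 143

For a type-0 loop with proportional control, e_ss = 1/(1 + K_p·P(0)).
P(0) = 0.1677. Require 1/(1 + K_p·0.1677) = 0.04, so 1 + 0.1677·K_p = 25.
K_p = (25 − 1)/0.1677 = 143.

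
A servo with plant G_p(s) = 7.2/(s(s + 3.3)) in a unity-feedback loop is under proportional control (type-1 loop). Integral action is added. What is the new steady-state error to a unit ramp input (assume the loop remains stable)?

The integrator raises the loop to type 2, so K_v → ∞ and e_ss to a ramp is zero.

0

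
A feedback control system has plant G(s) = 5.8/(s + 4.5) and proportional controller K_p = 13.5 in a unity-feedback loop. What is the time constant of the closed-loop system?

Closed-loop transfer function: T(s) = K_p·G(s)/(1 + K_p·G(s)) = 78.3/(s + 4.5 + 78.3) = 78.3/(s + 82.8).
Time constant τ = 1/82.8 = 0.0121 s.

τ = 0.0121 s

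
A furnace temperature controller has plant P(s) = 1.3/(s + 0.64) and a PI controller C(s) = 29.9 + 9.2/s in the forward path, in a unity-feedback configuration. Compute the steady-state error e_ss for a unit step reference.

The open loop C(s)P(s) has a pole at the origin (type 1), so the static position error constant is infinite and e_ss = 1/(1+∞) = 0.

0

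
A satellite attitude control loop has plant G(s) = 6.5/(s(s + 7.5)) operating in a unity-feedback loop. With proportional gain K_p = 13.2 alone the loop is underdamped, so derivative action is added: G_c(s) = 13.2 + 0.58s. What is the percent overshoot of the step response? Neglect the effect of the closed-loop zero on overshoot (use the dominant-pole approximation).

Forward path: (13.2 + 0.58s)·6.5/(s(s+7.5)). The closed-loop characteristic equation is s² + (7.5 + 6.5·0.58)s + 6.5·13.2 = 0.
That is s² + 11.27s + 85.8 = 0, so ω_n = 9.263 rad/s and ζ = 11.27/(2·9.263) = 0.6083.
%OS = 100·exp(−πζ/√(1−ζ²)) = 9%.

9%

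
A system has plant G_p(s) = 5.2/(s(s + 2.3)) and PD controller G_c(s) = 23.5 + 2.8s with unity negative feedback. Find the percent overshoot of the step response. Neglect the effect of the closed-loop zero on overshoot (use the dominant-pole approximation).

2.46%

Forward path: (23.5 + 2.8s)·5.2/(s(s+2.3)). The closed-loop characteristic equation is s² + (2.3 + 5.2·2.8)s + 5.2·23.5 = 0.
That is s² + 16.86s + 122.2 = 0, so ω_n = 11.05 rad/s and ζ = 16.86/(2·11.05) = 0.7626.
%OS = 100·exp(−πζ/√(1−ζ²)) = 2.46%.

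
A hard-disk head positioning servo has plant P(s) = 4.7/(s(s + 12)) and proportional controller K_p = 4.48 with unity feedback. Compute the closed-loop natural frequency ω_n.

ω_n = 4.59 rad/s

1 + K_p·P(s) = 0 gives s² + 12s + 21.06 = 0.
Matching s² + 2ζω_n s + ω_n²: ω_n = √21.06 = 4.589 rad/s and 2ζω_n = 12, so ζ = 12/(2·4.589) = 1.31.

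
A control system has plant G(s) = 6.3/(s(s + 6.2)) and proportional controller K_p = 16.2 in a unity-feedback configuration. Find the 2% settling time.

T_s ≈ 1.29 s

The closed-loop denominator s² + 6.2s + 102.1 gives ω_n = √102.1 = 10.1 and ζ = 6.2/(2ω_n) = 0.3069.
2% settling time T_s ≈ 4/(ζω_n) = 4/3.1 = 1.29 s.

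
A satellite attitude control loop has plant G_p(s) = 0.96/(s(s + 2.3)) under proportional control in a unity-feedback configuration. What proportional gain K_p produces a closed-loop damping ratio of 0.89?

Closed-loop characteristic equation: s² + 2.3s + K_p·0.96 = 0.
So ω_n = √(0.96K_p) and 2ζω_n = 2.3, giving ζ = 2.3/(2√(0.96K_p)).
Setting ζ = 0.89: √(0.96K_p) = 2.3/(2·0.89) = 1.292, so K_p = 1.67/0.96 = 1.74.

K_p = 1.74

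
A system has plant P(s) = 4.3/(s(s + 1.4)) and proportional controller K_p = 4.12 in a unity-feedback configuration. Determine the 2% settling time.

From 1 + K_pP(s) = 0: s² + 1.4s + 17.72 = 0 ⇒ ω_n = 4.209, ζ = 0.1663.
2% settling time T_s ≈ 4/(ζω_n) = 4/0.7 = 5.71 s.

T_s ≈ 5.71 s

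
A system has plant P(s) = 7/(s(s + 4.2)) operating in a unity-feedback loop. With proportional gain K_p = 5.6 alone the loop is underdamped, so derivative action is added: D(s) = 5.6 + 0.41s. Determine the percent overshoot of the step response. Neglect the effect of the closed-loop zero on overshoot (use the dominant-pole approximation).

Forward path: (5.6 + 0.41s)·7/(s(s+4.2)). The closed-loop characteristic equation is s² + (4.2 + 7·0.41)s + 7·5.6 = 0.
That is s² + 7.07s + 39.2 = 0, so ω_n = 6.261 rad/s and ζ = 7.07/(2·6.261) = 0.5646.
%OS = 100·exp(−πζ/√(1−ζ²)) = 11.7%.

11.7%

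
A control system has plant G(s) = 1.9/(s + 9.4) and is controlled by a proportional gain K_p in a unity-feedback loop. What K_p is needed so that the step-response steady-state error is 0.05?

K_p = 94

The loop is type 0, so e_ss(step) = 1/(1 + K_pos) with K_pos = K_p·G(0).
G(0) = 0.2021. Require 1/(1 + K_p·0.2021) = 0.05, so 1 + 0.2021·K_p = 20.
K_p = (20 − 1)/0.2021 = 94.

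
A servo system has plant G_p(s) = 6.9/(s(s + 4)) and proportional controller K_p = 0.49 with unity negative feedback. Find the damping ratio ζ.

1 + K_p·G_p(s) = 0 gives s² + 4s + 3.381 = 0.
So ω_n² = 3.381 ⇒ ω_n = 1.839 rad/s, and ζ = 4/(2ω_n) = 1.09.

ζ = 1.09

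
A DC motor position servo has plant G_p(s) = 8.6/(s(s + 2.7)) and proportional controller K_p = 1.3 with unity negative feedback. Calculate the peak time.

Closed-loop characteristic equation: s² + 2.7s + 11.18 = 0, so ω_n = 3.344 rad/s and ζ = 2.7/(2·3.344) = 0.4038.
Damped frequency ω_d = ω_n√(1−ζ²) = 3.059 rad/s, so peak time T_p = π/ω_d = 1.03 s.

T_p = 1.03 s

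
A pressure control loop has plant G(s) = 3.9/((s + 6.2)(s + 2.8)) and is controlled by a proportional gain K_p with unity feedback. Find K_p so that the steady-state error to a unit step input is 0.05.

For a type-0 loop with proportional control, e_ss = 1/(1 + K_p·G(0)).
G(0) = 0.2247. Require 1/(1 + K_p·0.2247) = 0.05, so 1 + 0.2247·K_p = 20.
K_p = (20 − 1)/0.2247 = 84.6.

K_p = 84.6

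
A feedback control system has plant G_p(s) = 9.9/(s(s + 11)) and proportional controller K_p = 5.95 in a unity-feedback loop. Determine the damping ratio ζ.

ζ = 0.717

The closed-loop denominator is s(s+11) + 5.95·9.9 = s² + 11s + 58.91.
So ω_n² = 58.91 ⇒ ω_n = 7.675 rad/s, and ζ = 11/(2ω_n) = 0.717.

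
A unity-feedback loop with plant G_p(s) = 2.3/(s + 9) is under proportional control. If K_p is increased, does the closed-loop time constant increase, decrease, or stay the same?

The closed-loop bandwidth 9+K_p·2.3 grows with K_p, so τ shrinks.

decrease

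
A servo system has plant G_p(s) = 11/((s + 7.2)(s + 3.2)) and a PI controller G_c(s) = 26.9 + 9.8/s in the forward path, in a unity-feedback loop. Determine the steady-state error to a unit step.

0

The open loop G_c(s)G_p(s) has a pole at the origin (type 1), so the static position error constant is infinite and e_ss = 1/(1+∞) = 0.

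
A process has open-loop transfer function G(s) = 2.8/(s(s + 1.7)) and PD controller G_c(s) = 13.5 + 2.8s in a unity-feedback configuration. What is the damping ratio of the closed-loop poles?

ζ = 0.776

Forward path: (13.5 + 2.8s)·2.8/(s(s+1.7)). The closed-loop characteristic equation is s² + (1.7 + 2.8·2.8)s + 2.8·13.5 = 0.
That is s² + 9.54s + 37.8 = 0, so ω_n = 6.148 rad/s and ζ = 9.54/(2·6.148) = 0.7758.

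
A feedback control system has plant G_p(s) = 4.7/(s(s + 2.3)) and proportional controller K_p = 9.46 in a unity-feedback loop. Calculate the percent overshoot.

The closed-loop denominator s² + 2.3s + 44.46 gives ω_n = √44.46 = 6.668 and ζ = 2.3/(2ω_n) = 0.1725.
%OS = 100·exp(−πζ/√(1−ζ²)) = 100·exp(−π·0.1725/√0.9703) = 57.7%.

57.7%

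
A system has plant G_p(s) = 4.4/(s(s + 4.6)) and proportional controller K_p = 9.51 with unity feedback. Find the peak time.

From 1 + K_pG_p(s) = 0: s² + 4.6s + 41.84 = 0 ⇒ ω_n = 6.469, ζ = 0.3556.
Damped frequency ω_d = ω_n√(1−ζ²) = 6.046 rad/s, so peak time T_p = π/ω_d = 0.52 s.

T_p = 0.52 s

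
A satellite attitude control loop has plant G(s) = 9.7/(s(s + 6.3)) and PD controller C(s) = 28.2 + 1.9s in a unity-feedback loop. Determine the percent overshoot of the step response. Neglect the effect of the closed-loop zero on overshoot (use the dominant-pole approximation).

Forward path: (28.2 + 1.9s)·9.7/(s(s+6.3)). The closed-loop characteristic equation is s² + (6.3 + 9.7·1.9)s + 9.7·28.2 = 0.
That is s² + 24.73s + 273.5 = 0, so ω_n = 16.54 rad/s and ζ = 24.73/(2·16.54) = 0.7476.
%OS = 100·exp(−πζ/√(1−ζ²)) = 2.91%.

2.91%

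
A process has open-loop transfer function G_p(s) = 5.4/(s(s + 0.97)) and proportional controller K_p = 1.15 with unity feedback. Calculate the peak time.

The closed-loop denominator s² + 0.97s + 6.21 gives ω_n = √6.21 = 2.492 and ζ = 0.97/(2ω_n) = 0.1946.
Damped frequency ω_d = ω_n√(1−ζ²) = 2.444 rad/s, so peak time T_p = π/ω_d = 1.29 s.

T_p = 1.29 s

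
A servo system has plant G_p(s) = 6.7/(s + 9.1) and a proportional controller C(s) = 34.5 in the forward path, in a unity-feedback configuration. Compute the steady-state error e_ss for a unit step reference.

The loop is type 0. Static position error constant K_pos = C(0)·G_p(0) = 34.5·0.7363 = 25.4.
Steady-state error to a unit step: e_ss = 1/(1+K_pos) = 1/26.4 = 0.0379.

0.0379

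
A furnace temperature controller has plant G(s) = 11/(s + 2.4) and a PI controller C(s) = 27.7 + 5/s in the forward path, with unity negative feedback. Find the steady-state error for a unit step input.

0

The open loop C(s)G(s) has a pole at the origin (type 1), so the static position error constant is infinite and e_ss = 1/(1+∞) = 0.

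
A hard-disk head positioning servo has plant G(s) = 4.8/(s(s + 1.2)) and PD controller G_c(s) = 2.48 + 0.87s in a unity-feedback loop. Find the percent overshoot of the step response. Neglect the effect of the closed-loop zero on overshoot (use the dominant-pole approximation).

Forward path: (2.48 + 0.87s)·4.8/(s(s+1.2)). The closed-loop characteristic equation is s² + (1.2 + 4.8·0.87)s + 4.8·2.48 = 0.
That is s² + 5.376s + 11.9 = 0, so ω_n = 3.45 rad/s and ζ = 5.376/(2·3.45) = 0.7791.
%OS = 100·exp(−πζ/√(1−ζ²)) = 2.02%.

2.02%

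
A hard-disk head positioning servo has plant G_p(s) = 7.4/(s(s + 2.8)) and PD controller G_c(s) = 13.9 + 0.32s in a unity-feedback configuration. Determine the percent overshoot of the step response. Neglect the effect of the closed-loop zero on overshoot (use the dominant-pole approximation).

43.7%

Forward path: (13.9 + 0.32s)·7.4/(s(s+2.8)). The closed-loop characteristic equation is s² + (2.8 + 7.4·0.32)s + 7.4·13.9 = 0.
That is s² + 5.168s + 102.9 = 0, so ω_n = 10.14 rad/s and ζ = 5.168/(2·10.14) = 0.2548.
%OS = 100·exp(−πζ/√(1−ζ²)) = 43.7%.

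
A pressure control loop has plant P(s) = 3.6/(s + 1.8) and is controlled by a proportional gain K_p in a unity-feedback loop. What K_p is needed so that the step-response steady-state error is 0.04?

K_p = 12

For a type-0 loop with proportional control, e_ss = 1/(1 + K_p·P(0)).
P(0) = 2. Require 1/(1 + K_p·2) = 0.04, so 1 + 2·K_p = 25.
K_p = (25 − 1)/2 = 12.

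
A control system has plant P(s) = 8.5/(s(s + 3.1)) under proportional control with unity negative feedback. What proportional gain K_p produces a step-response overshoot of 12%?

From %OS = 100·exp(−πζ/√(1−ζ²)) = 12%, ζ = −ln(0.12)/√(π²+ln²(0.12)) = 0.5594.
Characteristic equation s² + 3.1s + 8.5K_p = 0 gives ζ = 3.1/(2√(8.5K_p)).
Setting ζ = 0.5594: √(8.5K_p) = 3.1/(2·0.5594) = 2.771, so K_p = 7.677/8.5 = 0.903.

K_p = 0.903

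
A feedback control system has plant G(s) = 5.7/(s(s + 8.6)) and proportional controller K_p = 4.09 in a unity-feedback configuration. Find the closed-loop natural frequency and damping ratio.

ω_n = 4.83 rad/s, ζ = 0.891

1 + K_p·G(s) = 0 gives s² + 8.6s + 23.31 = 0.
Matching s² + 2ζω_n s + ω_n²: ω_n = √23.31 = 4.828 rad/s and 2ζω_n = 8.6, so ζ = 8.6/(2·4.828) = 0.891.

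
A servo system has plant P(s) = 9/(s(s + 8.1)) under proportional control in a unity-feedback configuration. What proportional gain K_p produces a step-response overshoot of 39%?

From %OS = 100·exp(−πζ/√(1−ζ²)) = 39%, ζ = −ln(0.39)/√(π²+ln²(0.39)) = 0.2871.
Characteristic equation s² + 8.1s + 9K_p = 0 gives ζ = 8.1/(2√(9K_p)).
Setting ζ = 0.2871: √(9K_p) = 8.1/(2·0.2871) = 14.11, so K_p = 199/9 = 22.1.

K_p = 22.1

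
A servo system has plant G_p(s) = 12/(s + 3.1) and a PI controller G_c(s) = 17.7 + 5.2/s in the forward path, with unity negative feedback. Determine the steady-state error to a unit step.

0

The open loop G_c(s)G_p(s) has a pole at the origin (type 1), so the static position error constant is infinite and e_ss = 1/(1+∞) = 0.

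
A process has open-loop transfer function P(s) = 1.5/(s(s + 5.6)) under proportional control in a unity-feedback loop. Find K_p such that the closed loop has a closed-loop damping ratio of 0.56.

Closed-loop characteristic equation: s² + 5.6s + K_p·1.5 = 0.
So ω_n = √(1.5K_p) and 2ζω_n = 5.6, giving ζ = 5.6/(2√(1.5K_p)).
Setting ζ = 0.56: √(1.5K_p) = 5.6/(2·0.56) = 5, so K_p = 25/1.5 = 16.7.

K_p = 16.7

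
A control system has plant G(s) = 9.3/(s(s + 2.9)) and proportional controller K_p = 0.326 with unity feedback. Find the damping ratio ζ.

With unity feedback the closed-loop characteristic equation is s² + 2.9s + 0.326·9.3 = s² + 2.9s + 3.032 = 0.
Matching s² + 2ζω_n s + ω_n²: ω_n = √3.032 = 1.741 rad/s and 2ζω_n = 2.9, so ζ = 2.9/(2·1.741) = 0.833.

ζ = 0.833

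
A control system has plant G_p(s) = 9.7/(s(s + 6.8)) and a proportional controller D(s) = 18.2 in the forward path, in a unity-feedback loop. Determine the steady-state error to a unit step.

0

The open loop D(s)G_p(s) has a pole at the origin (type 1), so the static position error constant is infinite and e_ss = 1/(1+∞) = 0.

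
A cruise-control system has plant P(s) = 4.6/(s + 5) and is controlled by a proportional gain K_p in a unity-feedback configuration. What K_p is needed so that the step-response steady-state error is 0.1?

K_p = 9.78

The loop is type 0, so e_ss(step) = 1/(1 + K_pos) with K_pos = K_p·P(0).
P(0) = 0.92. Require 1/(1 + K_p·0.92) = 0.1, so 1 + 0.92·K_p = 10.
K_p = (10 − 1)/0.92 = 9.78.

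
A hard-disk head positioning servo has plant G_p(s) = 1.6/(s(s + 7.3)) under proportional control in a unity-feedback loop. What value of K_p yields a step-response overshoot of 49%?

K_p = 170

From %OS = 100·exp(−πζ/√(1−ζ²)) = 49%, ζ = −ln(0.49)/√(π²+ln²(0.49)) = 0.2214.
Characteristic equation s² + 7.3s + 1.6K_p = 0 gives ζ = 7.3/(2√(1.6K_p)).
Setting ζ = 0.2214: √(1.6K_p) = 7.3/(2·0.2214) = 16.48, so K_p = 271.7/1.6 = 170.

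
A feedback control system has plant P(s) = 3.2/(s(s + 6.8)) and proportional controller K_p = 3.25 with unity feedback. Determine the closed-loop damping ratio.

ζ = 1.05

The closed-loop denominator is s(s+6.8) + 3.25·3.2 = s² + 6.8s + 10.4.
Matching s² + 2ζω_n s + ω_n²: ω_n = √10.4 = 3.225 rad/s and 2ζω_n = 6.8, so ζ = 6.8/(2·3.225) = 1.05.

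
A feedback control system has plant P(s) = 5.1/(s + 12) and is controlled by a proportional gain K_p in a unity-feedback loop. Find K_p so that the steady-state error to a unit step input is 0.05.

The loop is type 0, so e_ss(step) = 1/(1 + K_pos) with K_pos = K_p·P(0).
P(0) = 0.425. Require 1/(1 + K_p·0.425) = 0.05, so 1 + 0.425·K_p = 20.
K_p = (20 − 1)/0.425 = 44.7.

K_p = 44.7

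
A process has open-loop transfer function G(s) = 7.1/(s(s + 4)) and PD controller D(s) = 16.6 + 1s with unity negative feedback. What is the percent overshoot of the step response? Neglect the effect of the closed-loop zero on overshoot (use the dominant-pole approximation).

Forward path: (16.6 + 1s)·7.1/(s(s+4)). The closed-loop characteristic equation is s² + (4 + 7.1·1)s + 7.1·16.6 = 0.
That is s² + 11.1s + 117.9 = 0, so ω_n = 10.86 rad/s and ζ = 11.1/(2·10.86) = 0.5112.
%OS = 100·exp(−πζ/√(1−ζ²)) = 15.4%.

15.4%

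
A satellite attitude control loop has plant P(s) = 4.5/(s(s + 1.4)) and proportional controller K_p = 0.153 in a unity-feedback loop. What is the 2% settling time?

T_s ≈ 5.71 s

From 1 + K_pP(s) = 0: s² + 1.4s + 0.6885 = 0 ⇒ ω_n = 0.8298, ζ = 0.8436.
2% settling time T_s ≈ 4/(ζω_n) = 4/0.7 = 5.71 s.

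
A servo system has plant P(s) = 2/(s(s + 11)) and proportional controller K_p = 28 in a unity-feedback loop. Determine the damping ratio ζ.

ζ = 0.735

The closed-loop denominator is s(s+11) + 28·2 = s² + 11s + 56.
So ω_n² = 56 ⇒ ω_n = 7.483 rad/s, and ζ = 11/(2ω_n) = 0.735.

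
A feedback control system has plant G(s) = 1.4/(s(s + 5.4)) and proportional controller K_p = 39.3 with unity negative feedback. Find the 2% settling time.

The closed-loop denominator s² + 5.4s + 55.02 gives ω_n = √55.02 = 7.418 and ζ = 5.4/(2ω_n) = 0.364.
2% settling time T_s ≈ 4/(ζω_n) = 4/2.7 = 1.48 s.

T_s ≈ 1.48 s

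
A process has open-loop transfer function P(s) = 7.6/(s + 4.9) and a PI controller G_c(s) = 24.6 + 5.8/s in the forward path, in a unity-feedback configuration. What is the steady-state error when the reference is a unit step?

0

The open loop G_c(s)P(s) has a pole at the origin (type 1), so the static position error constant is infinite and e_ss = 1/(1+∞) = 0.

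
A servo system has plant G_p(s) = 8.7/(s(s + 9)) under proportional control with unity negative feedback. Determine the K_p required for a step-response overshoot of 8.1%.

From %OS = 100·exp(−πζ/√(1−ζ²)) = 8.1%, ζ = −ln(0.081)/√(π²+ln²(0.081)) = 0.6247.
Characteristic equation s² + 9s + 8.7K_p = 0 gives ζ = 9/(2√(8.7K_p)).
Setting ζ = 0.6247: √(8.7K_p) = 9/(2·0.6247) = 7.203, so K_p = 51.89/8.7 = 5.96.

K_p = 5.96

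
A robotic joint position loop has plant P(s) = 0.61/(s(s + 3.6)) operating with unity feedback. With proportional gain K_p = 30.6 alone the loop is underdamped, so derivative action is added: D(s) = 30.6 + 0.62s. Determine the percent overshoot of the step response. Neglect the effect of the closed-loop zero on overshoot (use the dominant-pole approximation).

Forward path: (30.6 + 0.62s)·0.61/(s(s+3.6)). The closed-loop characteristic equation is s² + (3.6 + 0.61·0.62)s + 0.61·30.6 = 0.
That is s² + 3.978s + 18.67 = 0, so ω_n = 4.32 rad/s and ζ = 3.978/(2·4.32) = 0.4604.
%OS = 100·exp(−πζ/√(1−ζ²)) = 19.6%.

19.6%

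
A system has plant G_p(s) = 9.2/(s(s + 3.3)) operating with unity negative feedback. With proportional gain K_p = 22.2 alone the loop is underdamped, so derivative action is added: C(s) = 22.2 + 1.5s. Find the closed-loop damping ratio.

Forward path: (22.2 + 1.5s)·9.2/(s(s+3.3)). The closed-loop characteristic equation is s² + (3.3 + 9.2·1.5)s + 9.2·22.2 = 0.
That is s² + 17.1s + 204.2 = 0, so ω_n = 14.29 rad/s and ζ = 17.1/(2·14.29) = 0.5983.

ζ = 0.598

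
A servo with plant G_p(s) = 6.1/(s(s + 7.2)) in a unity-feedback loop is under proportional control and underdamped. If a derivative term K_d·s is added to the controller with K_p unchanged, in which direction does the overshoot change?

With PD the characteristic equation becomes s² + (a + K·K_d)s + K·K_p = 0; the damping term grows, ζ rises, overshoot falls.

decrease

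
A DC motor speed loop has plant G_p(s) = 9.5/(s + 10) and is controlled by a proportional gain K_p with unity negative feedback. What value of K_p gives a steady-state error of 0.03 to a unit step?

K_p = 34

The loop is type 0, so e_ss(step) = 1/(1 + K_pos) with K_pos = K_p·G_p(0).
G_p(0) = 0.95. Require 1/(1 + K_p·0.95) = 0.03, so 1 + 0.95·K_p = 33.33.
K_p = (33.33 − 1)/0.95 = 34.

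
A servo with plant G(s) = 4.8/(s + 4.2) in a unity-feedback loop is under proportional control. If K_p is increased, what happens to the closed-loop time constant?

Closed-loop pole is at s = −(4.2+K_p·4.8); larger K_p moves it further left, so τ = 1/(4.2+K_p·4.8) decreases.

decrease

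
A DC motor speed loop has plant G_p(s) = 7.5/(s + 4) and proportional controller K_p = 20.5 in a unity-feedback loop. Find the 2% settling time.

T_s ≈ 0.0254 s

Closed-loop transfer function: T(s) = K_p·G_p(s)/(1 + K_p·G_p(s)) = 153.8/(s + 4 + 153.8) = 153.8/(s + 157.8).
Time constant τ = 1/157.8 = 0.006339 s, so the 2% settling time is about 4τ = 0.0254 s.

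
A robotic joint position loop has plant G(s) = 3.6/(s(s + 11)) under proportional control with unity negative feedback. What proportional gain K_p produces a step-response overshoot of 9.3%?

From %OS = 100·exp(−πζ/√(1−ζ²)) = 9.3%, ζ = −ln(0.093)/√(π²+ln²(0.093)) = 0.6031.
Characteristic equation s² + 11s + 3.6K_p = 0 gives ζ = 11/(2√(3.6K_p)).
Setting ζ = 0.6031: √(3.6K_p) = 11/(2·0.6031) = 9.12, so K_p = 83.17/3.6 = 23.1.

K_p = 23.1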